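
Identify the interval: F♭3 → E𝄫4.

minor 7th

F to E spans seven letter names (F-G-A-B-C-D-E), so the interval is some kind of seventh.
Fb3 to Ebb4 is 10 semitones, a half step short of the major seventh (11), so this is minor.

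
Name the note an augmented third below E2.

Cb2

Counting three letter names down from E lands on C.
Moving 5 semitones down from E2 (the size of an augmented third) reaches Cb2.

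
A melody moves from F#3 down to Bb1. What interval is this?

augmented twelfth

Descending from F#3 to Bb1 is the same interval as ascending Bb1 to F#3.
B to F spans five letter names (B-C-D-E-F), plus an octave: a twelfth.
Bb1 to F#3 spans 20 semitones — one semitone wider than the perfect twelfth (19) — giving an augmented twelfth.
(Equivalently, a compound augmented fifth: an augmented fifth plus an octave.)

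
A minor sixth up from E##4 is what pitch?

Six letter names up from E: C.
Moving 8 semitones up from E##4 (the size of a minor sixth) reaches C##5.

C##5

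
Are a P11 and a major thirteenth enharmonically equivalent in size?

No

A perfect eleventh spans 17 semitones; a major thirteenth spans 21 semitones. They differ by 4.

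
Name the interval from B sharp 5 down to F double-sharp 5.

perfect fourth

Descending from B#5 to F##5 is the same interval as ascending F##5 to B#5.
F to B spans four letter names (F-G-A-B): a fourth.
Counting semitones, F##5→B#5 is 5, which is the perfect fourth.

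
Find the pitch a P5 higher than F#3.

C#4

Five letter names up from F: C.
A perfect fifth is 7 semitones; 7 semitones up from F#3 gives C#4.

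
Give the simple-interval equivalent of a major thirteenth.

major 6th

Each octave removed subtracts seven from the number: 13 − 7 = 6.
That makes a major thirteenth a compound major sixth — an octave plus a major sixth.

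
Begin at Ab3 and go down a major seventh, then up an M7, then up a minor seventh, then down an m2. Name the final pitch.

F4

Down a major seventh from Ab3: Bbb2 (11 semitones down).
Bbb2 up a major seventh → Ab3 (11 semitones).
A minor seventh up from Ab3 is Gb4.
Gb4 down a minor second → F4 (1 semitone).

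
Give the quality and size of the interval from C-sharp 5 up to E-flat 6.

C to E spans three letter names (C-D-E), plus an octave, so the interval is some kind of tenth.
C#5 to Eb6 spans 14 semitones — two semitones narrower than the major tenth (16) — giving a diminished tenth.
(Equivalently, a compound diminished third: a diminished third plus an octave.)

diminished tenth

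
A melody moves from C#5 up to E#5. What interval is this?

M3

C to E spans three letter names (C-D-E), so the interval is some kind of third.
C#5 to E#5 is 4 semitones, matching the major third exactly, so the quality is major.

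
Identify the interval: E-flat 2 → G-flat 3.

minor 10th

E to G spans three letter names (E-F-G), plus an octave, so the interval is some kind of tenth.
Eb2 to Gb3 is 15 semitones, a half step short of the major tenth (16), so this is minor.
(Equivalently, a compound minor third: a minor third plus an octave.)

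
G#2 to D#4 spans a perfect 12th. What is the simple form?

Subtracting seven from the interval number removes an octave: 12 − 7 = 5.
So a perfect twelfth is an octave plus a perfect fifth. The quality is unchanged.

P5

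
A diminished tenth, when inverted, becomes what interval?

First reduce the compound diminished tenth to its simple form, a diminished third.
The rule of nine gives the new number: 9 − 3 = 6, so a third becomes a sixth.
The quality also flips — diminished becomes augmented — giving an augmented sixth.

A6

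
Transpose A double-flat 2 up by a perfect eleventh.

Counting four letter names plus an octave up from A lands on D.
Moving 17 semitones up from Abb2 (the size of a perfect eleventh) reaches Dbb4.

D double-flat 4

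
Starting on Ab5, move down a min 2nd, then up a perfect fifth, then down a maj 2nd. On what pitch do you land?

Down a minor second from Ab5: G5 (1 semitone down).
G5 up a perfect fifth → D6 (7 semitones).
Down a major second from D6: C6 (2 semitones down).

C6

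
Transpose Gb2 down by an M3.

Ebb2

Counting three letter names down from G lands on E.
A major third spans 4 semitones, so from Gb2 the target pitch is Ebb2.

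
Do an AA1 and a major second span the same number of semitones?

Yes

Both span 2 semitones: a doubly augmented unison and a major second are the same chromatic distance.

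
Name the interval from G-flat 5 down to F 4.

minor 9th

Descending from Gb5 to F4 is the same interval as ascending F4 to Gb5.
F to G spans two letter names (F-G), plus an octave: a ninth.
F4 to Gb5 is 13 semitones, a half step short of the major ninth (14), so this is minor.
(Equivalently, a compound minor second: a minor second plus an octave.)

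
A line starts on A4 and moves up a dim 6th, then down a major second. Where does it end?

A4 up a diminished sixth → Fb5 (7 semitones).
A major second down from Fb5 is Ebb5.

Ebb5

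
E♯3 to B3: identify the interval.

E to B spans five letter names (E-F-G-A-B): a fifth.
E#3 to B3 spans 6 semitones — one semitone narrower than the perfect fifth (7) — giving a diminished fifth.

diminished fifth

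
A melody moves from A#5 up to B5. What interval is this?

A to B spans two letter names (A-B), so the interval is some kind of second.
At 1 semitone, A#5→B5 falls one short of a major second: minor.

minor 2nd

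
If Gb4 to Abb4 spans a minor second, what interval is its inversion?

Interval numbers invert to sum to nine: 2 + 7 = 9, so a second inverts to a seventh.
The quality also flips — minor becomes major — giving a major seventh.

major 7th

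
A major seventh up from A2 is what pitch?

Counting seven letter names up from A lands on G.
A major seventh is 11 semitones; 11 semitones up from A2 gives G#3.

G#3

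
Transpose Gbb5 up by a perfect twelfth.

Dbb7

Counting five letter names plus an octave up from G lands on D.
A perfect twelfth is 19 semitones; 19 semitones up from Gbb5 gives Dbb7.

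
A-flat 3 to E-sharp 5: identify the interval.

A to E spans five letter names (A-B-C-D-E), plus an octave: a twelfth.
The perfect twelfth is 19 semitones; here we have 21, two semitones wider: doubly augmented.
(Equivalently, a compound doubly augmented fifth: a doubly augmented fifth plus an octave.)

doubly augmented twelfth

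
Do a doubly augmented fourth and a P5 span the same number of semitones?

A doubly augmented fourth = 7 semitones = a perfect fifth; enharmonically equal.

Yes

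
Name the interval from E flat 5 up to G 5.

major third

E to G spans three letter names (E-F-G) — that makes it a third of some quality.
Eb5 to G5 is 4 semitones, matching the major third exactly, so the quality is major.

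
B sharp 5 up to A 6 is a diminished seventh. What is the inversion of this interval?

Interval numbers invert to sum to nine: 7 + 2 = 9, so a seventh inverts to a second.
Quality inverts too: diminished becomes augmented. That makes the inversion an augmented second.

augmented 2nd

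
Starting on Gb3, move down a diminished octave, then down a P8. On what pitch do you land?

Down a diminished octave from Gb3: G2 (11 semitones down).
Down a perfect octave from G2: G1 (12 semitones down).

G1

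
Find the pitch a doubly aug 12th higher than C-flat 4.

The twelfth's letter: C up five letter names plus an octave → G.
Moving 21 semitones up from Cb4 (the size of a doubly augmented twelfth) reaches G#5.

G-sharp 5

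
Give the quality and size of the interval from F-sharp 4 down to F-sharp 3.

perfect 8th

Descending from F#4 to F#3 is the same interval as ascending F#3 to F#4.
F to F is the same letter name, plus an octave, so the interval is some kind of octave.
F#3 to F#4 is 12 semitones, matching the perfect octave exactly, so the quality is perfect.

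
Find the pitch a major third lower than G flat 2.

E double-flat 2

Counting three letter names down from G lands on E.
Moving 4 semitones down from Gb2 (the size of a major third) reaches Ebb2.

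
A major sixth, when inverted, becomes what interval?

minor third

Interval numbers invert to sum to nine: 6 + 3 = 9, so a sixth inverts to a third.
The quality also flips — major becomes minor — giving a minor third.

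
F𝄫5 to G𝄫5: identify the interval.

F to G spans two letter names (F-G), so the interval is some kind of second.
The major second spans 2 semitones, and Fbb5 to Gbb5 is exactly 2 semitones — so this is a major second.

M2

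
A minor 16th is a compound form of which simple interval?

Each octave removed subtracts seven from the number: 16 − 14 = 2.
That makes a minor sixteenth a compound minor second — 2 octaves plus a minor second.

minor second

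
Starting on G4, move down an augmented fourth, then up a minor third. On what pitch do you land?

An augmented fourth down from G4 is Db4.
Up a minor third from Db4: Fb4 (3 semitones up).

Fb4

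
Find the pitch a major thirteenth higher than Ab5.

F7

The thirteenth's letter: A up six letter names plus an octave → F.
A major thirteenth is 21 semitones; 21 semitones up from Ab5 gives F7.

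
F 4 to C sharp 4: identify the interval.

Descending from F4 to C#4 is the same interval as ascending C#4 to F4.
C to F spans four letter names (C-D-E-F): a fourth.
The perfect fourth is 5 semitones; here we have 4, one semitone narrower: diminished.

d4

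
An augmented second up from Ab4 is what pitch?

B4

Two letter names up from A: B.
An augmented second is 3 semitones; 3 semitones up from Ab4 gives B4.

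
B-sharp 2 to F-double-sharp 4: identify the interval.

B to F spans five letter names (B-C-D-E-F), plus an octave — that makes it a twelfth of some quality.
B#2 to F##4 is 19 semitones, matching the perfect twelfth exactly, so the quality is perfect.
(Equivalently, a compound perfect fifth: a perfect fifth plus an octave.)

perfect twelfth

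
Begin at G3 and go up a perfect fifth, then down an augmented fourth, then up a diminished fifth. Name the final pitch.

Up a perfect fifth from G3: D4 (7 semitones up).
An augmented fourth down from D4 is Ab3.
A diminished fifth up from Ab3 is Ebb4.

Ebb4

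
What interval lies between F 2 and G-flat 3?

F to G spans two letter names (F-G), plus an octave, so the interval is some kind of ninth.
At 13 semitones, F2→Gb3 falls one short of a major ninth: minor.
(Equivalently, a compound minor second: a minor second plus an octave.)

minor ninth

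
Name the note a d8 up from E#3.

E4

An octave keeps the letter name E, an octave up from E.
A diminished octave spans 11 semitones, so from E#3 the target pitch is E4.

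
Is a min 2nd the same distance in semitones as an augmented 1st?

Both span 1 semitone: a minor second and an augmented unison are the same chromatic distance.

Yes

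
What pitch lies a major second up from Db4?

Eb4

Two letter names up from D: E.
A major second spans 2 semitones, so from Db4 the target pitch is Eb4.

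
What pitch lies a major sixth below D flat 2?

F flat 1

Counting six letter names down from D lands on F.
A major sixth is 9 semitones; 9 semitones down from Db2 gives Fb1.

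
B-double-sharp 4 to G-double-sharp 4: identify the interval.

major third

Descending from B##4 to G##4 is the same interval as ascending G##4 to B##4.
G to B spans three letter names (G-A-B) — that makes it a third of some quality.
Counting semitones, G##4→B##4 is 4, which is the major third.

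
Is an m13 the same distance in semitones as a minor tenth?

No

A minor thirteenth spans 20 semitones; a minor tenth spans 15 semitones. They differ by 5.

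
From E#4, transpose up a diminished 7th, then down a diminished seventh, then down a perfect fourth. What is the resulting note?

B#3

Up a diminished seventh from E#4: D5 (9 semitones up).
D5 down a diminished seventh → E#4 (9 semitones).
A perfect fourth down from E#4 is B#3.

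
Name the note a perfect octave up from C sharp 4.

An octave keeps the letter name C, an octave up from C.
A perfect octave spans 12 semitones, so from C#4 the target pitch is C#5.

C sharp 5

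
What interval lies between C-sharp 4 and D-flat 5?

C to D spans two letter names (C-D), plus an octave, so the interval is some kind of ninth.
The major ninth is 14 semitones; here we have 12, two semitones narrower: diminished.

diminished ninth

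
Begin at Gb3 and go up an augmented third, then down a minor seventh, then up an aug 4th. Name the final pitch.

F##3

Up an augmented third from Gb3: B3 (5 semitones up).
B3 down a minor seventh → C#3 (10 semitones).
C#3 up an augmented fourth → F##3 (6 semitones).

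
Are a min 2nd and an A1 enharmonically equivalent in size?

Yes

Both span 1 semitone: a minor second and an augmented unison are the same chromatic distance.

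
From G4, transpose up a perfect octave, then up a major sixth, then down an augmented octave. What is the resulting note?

Eb5

G4 up a perfect octave → G5 (12 semitones).
Up a major sixth from G5: E6 (9 semitones up).
Down an augmented octave from E6: Eb5 (13 semitones down).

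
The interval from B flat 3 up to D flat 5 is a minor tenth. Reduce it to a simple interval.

Each octave removed subtracts seven from the number: 10 − 7 = 3.
Quality carries through unchanged, so the simple form is a minor third.

minor third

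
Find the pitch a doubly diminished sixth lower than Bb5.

Counting six letter names down from B lands on D.
A doubly diminished sixth is 6 semitones; 6 semitones down from Bb5 gives D##5.

D##5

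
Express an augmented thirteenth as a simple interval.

Each octave removed subtracts seven from the number: 13 − 7 = 6.
Quality carries through unchanged, so the simple form is an augmented sixth.

augmented 6th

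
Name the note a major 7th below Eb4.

The seventh takes the letter from E down to F.
A major seventh is 11 semitones; 11 semitones down from Eb4 gives Fb3.

Fb3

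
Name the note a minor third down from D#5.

B#4

Counting three letter names down from D lands on B.
A minor third spans 3 semitones, so from D#5 the target pitch is B#4.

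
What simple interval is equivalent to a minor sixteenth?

Take out 2 octaves (14 from the number): 16 − 14 = 2.
Quality carries through unchanged, so the simple form is a minor second.

m2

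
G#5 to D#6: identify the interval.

perfect fifth

G to D spans five letter names (G-A-B-C-D): a fifth.
G#5 to D#6 is 7 semitones, matching the perfect fifth exactly, so the quality is perfect.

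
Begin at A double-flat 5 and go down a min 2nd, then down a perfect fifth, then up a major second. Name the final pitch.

A minor second down from Abb5 is Gb5.
A perfect fifth down from Gb5 is Cb5.
Up a major second from Cb5: Db5 (2 semitones up).

D flat 5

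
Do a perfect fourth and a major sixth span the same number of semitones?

5 semitones (perfect fourth) vs 9 semitones (major sixth): not equal.

No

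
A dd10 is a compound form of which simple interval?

Take out an octave (7 from the number): 10 − 7 = 3.
So a doubly diminished tenth is an octave plus a doubly diminished third. The quality is unchanged.

doubly diminished third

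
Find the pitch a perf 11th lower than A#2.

The eleventh's letter: A down four letter names plus an octave → E.
A perfect eleventh spans 17 semitones, so from A#2 the target pitch is E#1.

E#1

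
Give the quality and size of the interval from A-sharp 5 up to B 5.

A to B spans two letter names (A-B) — that makes it a second of some quality.
A#5 to B5 is 1 semitone, a half step short of the major second (2), so this is minor.

minor 2nd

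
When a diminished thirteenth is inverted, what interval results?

augmented 3rd

First reduce the compound diminished thirteenth to its simple form, a diminished sixth.
Inverted interval numbers add to nine, so a sixth pairs with a third (6 + 3 = 9).
The quality also flips — diminished becomes augmented — giving an augmented third.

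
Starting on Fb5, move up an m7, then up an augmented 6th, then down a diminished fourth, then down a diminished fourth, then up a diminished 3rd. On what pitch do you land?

F#6

Up a minor seventh from Fb5: Ebb6 (10 semitones up).
An augmented sixth up from Ebb6 is C7.
C7 down a diminished fourth → G#6 (4 semitones).
A diminished fourth down from G#6 is D##6.
D##6 up a diminished third → F#6 (2 semitones).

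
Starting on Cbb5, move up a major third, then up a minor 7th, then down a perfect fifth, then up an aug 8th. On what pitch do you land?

Gb6

A major third up from Cbb5 is Ebb5.
A minor seventh up from Ebb5 is Dbb6.
Down a perfect fifth from Dbb6: Gbb5 (7 semitones down).
An augmented octave up from Gbb5 is Gb6.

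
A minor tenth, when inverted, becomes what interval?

First reduce the compound minor tenth to its simple form, a minor third.
The rule of nine gives the new number: 9 − 3 = 6, so a third becomes a sixth.
Quality inverts too: minor becomes major. That makes the inversion a major sixth.

M6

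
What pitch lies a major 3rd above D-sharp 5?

F-double-sharp 5

Three letter names up from D: F.
A major third spans 4 semitones, so from D#5 the target pitch is F##5.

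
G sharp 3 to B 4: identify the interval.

minor tenth

G to B spans three letter names (G-A-B), plus an octave, so the interval is some kind of tenth.
At 15 semitones, G#3→B4 falls one short of a major tenth: minor.
(Equivalently, a compound minor third: a minor third plus an octave.)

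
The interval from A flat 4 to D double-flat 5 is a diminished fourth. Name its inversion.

Inverted interval numbers add to nine, so a fourth pairs with a fifth (4 + 5 = 9).
The quality also flips — diminished becomes augmented — giving an augmented fifth.

A5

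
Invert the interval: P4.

Inverted interval numbers add to nine, so a fourth pairs with a fifth (4 + 5 = 9).
Quality inverts too: perfect stays perfect. That makes the inversion a perfect fifth.

perfect 5th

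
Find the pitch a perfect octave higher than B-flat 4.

An octave keeps the letter name B, an octave up from B.
Moving 12 semitones up from Bb4 (the size of a perfect octave) reaches Bb5.

B-flat 5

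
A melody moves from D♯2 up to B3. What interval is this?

m13

D to B spans six letter names (D-E-F-G-A-B), plus an octave: a thirteenth.
A major thirteenth would be 21 semitones, but D#2 to B3 is 20 — one semitone narrower, making it a minor thirteenth.
(Equivalently, a compound minor sixth: a minor sixth plus an octave.)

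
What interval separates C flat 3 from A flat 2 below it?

minor 3rd

Descending from Cb3 to Ab2 is the same interval as ascending Ab2 to Cb3.
A to C spans three letter names (A-B-C): a third.
Ab2 to Cb3 is 3 semitones, a half step short of the major third (4), so this is minor.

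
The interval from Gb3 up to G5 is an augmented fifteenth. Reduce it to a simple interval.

Take out an octave (7 from the number): 15 − 7 = 8.
That makes an augmented fifteenth a compound augmented octave — an octave plus an augmented octave.

A8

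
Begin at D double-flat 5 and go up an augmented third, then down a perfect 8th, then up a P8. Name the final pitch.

An augmented third up from Dbb5 is F5.
Down a perfect octave from F5: F4 (12 semitones down).
A perfect octave up from F4 is F5.

F 5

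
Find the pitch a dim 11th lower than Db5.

A3

Four letters down from D (plus an octave) reaches A.
Moving 16 semitones down from Db5 (the size of a diminished eleventh) reaches A3.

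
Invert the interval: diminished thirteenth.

augmented third

First reduce the compound diminished thirteenth to its simple form, a diminished sixth.
The rule of nine gives the new number: 9 − 6 = 3, so a sixth becomes a third.
The quality also flips — diminished becomes augmented — giving an augmented third.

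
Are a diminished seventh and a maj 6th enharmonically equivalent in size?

Yes

Both span 9 semitones: a diminished seventh and a major sixth are the same chromatic distance.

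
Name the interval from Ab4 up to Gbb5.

A to G spans seven letter names (A-B-C-D-E-F-G), so the interval is some kind of seventh.
Ab4 to Gbb5 spans 9 semitones — two semitones narrower than the major seventh (11) — giving a diminished seventh.

d7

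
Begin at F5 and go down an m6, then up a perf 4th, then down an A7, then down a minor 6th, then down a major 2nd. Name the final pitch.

Fb3

A minor sixth down from F5 is A4.
A perfect fourth up from A4 is D5.
Down an augmented seventh from D5: Ebb4 (12 semitones down).
A minor sixth down from Ebb4 is Gb3.
Gb3 down a major second → Fb3 (2 semitones).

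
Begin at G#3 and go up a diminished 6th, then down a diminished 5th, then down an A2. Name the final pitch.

Up a diminished sixth from G#3: Eb4 (7 semitones up).
Down a diminished fifth from Eb4: A3 (6 semitones down).
An augmented second down from A3 is Gb3.

Gb3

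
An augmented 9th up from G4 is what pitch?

Two letters up from G (plus an octave) reaches A.
Moving 15 semitones up from G4 (the size of an augmented ninth) reaches A#5.

A#5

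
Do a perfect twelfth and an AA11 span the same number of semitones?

A perfect twelfth spans 19 semitones, and a doubly augmented eleventh also spans 19 semitones — they're enharmonic.

Yes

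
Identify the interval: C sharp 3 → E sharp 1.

minor 13th

Descending from C#3 to E#1 is the same interval as ascending E#1 to C#3.
E to C spans six letter names (E-F-G-A-B-C), plus an octave — that makes it a thirteenth of some quality.
E#1 to C#3 is 20 semitones, a half step short of the major thirteenth (21), so this is minor.
(Equivalently, a compound minor sixth: a minor sixth plus an octave.)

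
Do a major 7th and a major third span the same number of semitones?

A major seventh is 11 semitones but a major third is 4 semitones — different sizes.

No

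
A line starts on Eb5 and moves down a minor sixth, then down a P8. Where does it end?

G3

A minor sixth down from Eb5 is G4.
Down a perfect octave from G4: G3 (12 semitones down).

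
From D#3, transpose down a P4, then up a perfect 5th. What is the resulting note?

Down a perfect fourth from D#3: A#2 (5 semitones down).
A#2 up a perfect fifth → E#3 (7 semitones).

E#3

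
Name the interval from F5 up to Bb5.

perfect 4th

F to B spans four letter names (F-G-A-B), so the interval is some kind of fourth.
F5 to Bb5 is 5 semitones, matching the perfect fourth exactly, so the quality is perfect.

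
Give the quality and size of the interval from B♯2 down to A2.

Descending from B#2 to A2 is the same interval as ascending A2 to B#2.
A to B spans two letter names (A-B) — that makes it a second of some quality.
A2 to B#2 spans 3 semitones — one semitone wider than the major second (2) — giving an augmented second.

A2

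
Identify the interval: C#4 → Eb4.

diminished third

C to E spans three letter names (C-D-E) — that makes it a third of some quality.
A major third would be 4 semitones; C#4 to Eb4 is 2, two semitones narrower, so the interval is diminished.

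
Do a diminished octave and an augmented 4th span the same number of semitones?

A diminished octave spans 11 semitones; an augmented fourth spans 6 semitones. They differ by 5.

No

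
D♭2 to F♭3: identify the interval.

minor 10th

D to F spans three letter names (D-E-F), plus an octave, so the interval is some kind of tenth.
At 15 semitones, Db2→Fb3 falls one short of a major tenth: minor.
(Equivalently, a compound minor third: a minor third plus an octave.)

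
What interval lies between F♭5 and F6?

A8

F to F is the same letter name, plus an octave — that makes it an octave of some quality.
The perfect octave is 12 semitones; here we have 13, one semitone wider: augmented.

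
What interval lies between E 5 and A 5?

perfect fourth

E to A spans four letter names (E-F-G-A) — that makes it a fourth of some quality.
E5 to A5 is 5 semitones, matching the perfect fourth exactly, so the quality is perfect.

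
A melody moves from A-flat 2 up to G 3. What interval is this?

A to G spans seven letter names (A-B-C-D-E-F-G) — that makes it a seventh of some quality.
Counting semitones, Ab2→G3 is 11, which is the major seventh.

major seventh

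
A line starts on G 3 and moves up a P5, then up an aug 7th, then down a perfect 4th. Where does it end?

G double-sharp 4

Up a perfect fifth from G3: D4 (7 semitones up).
An augmented seventh up from D4 is C##5.
A perfect fourth down from C##5 is G##4.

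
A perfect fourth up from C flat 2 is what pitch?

F flat 2

The fourth takes the letter from C up to F.
A perfect fourth is 5 semitones; 5 semitones up from Cb2 gives Fb2.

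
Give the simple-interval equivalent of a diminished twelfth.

Take out an octave (7 from the number): 12 − 7 = 5.
So a diminished twelfth is an octave plus a diminished fifth. The quality is unchanged.

d5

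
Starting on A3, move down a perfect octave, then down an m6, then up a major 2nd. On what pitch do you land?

Down a perfect octave from A3: A2 (12 semitones down).
A2 down a minor sixth → C#2 (8 semitones).
C#2 up a major second → D#2 (2 semitones).

D#2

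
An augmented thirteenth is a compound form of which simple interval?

augmented 6th

Each octave removed subtracts seven from the number: 13 − 7 = 6.
Quality carries through unchanged, so the simple form is an augmented sixth.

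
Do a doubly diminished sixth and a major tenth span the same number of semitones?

No

A doubly diminished sixth spans 6 semitones; a major tenth spans 16 semitones. They differ by 10.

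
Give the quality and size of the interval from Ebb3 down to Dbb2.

Descending from Ebb3 to Dbb2 is the same interval as ascending Dbb2 to Ebb3.
D to E spans two letter names (D-E), plus an octave, so the interval is some kind of ninth.
Dbb2 to Ebb3 is 14 semitones, matching the major ninth exactly, so the quality is major.
(Equivalently, a compound major second: a major second plus an octave.)

major ninth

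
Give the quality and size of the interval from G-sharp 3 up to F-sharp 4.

minor seventh

G to F spans seven letter names (G-A-B-C-D-E-F), so the interval is some kind of seventh.
At 10 semitones, G#3→F#4 falls one short of a major seventh: minor.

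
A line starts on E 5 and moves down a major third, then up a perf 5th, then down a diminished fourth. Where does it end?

A major third down from E5 is C5.
A perfect fifth up from C5 is G5.
G5 down a diminished fourth → D#5 (4 semitones).

D sharp 5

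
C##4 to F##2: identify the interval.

Descending from C##4 to F##2 is the same interval as ascending F##2 to C##4.
F to C spans five letter names (F-G-A-B-C), plus an octave — that makes it a twelfth of some quality.
F##2 to C##4 is 19 semitones, matching the perfect twelfth exactly, so the quality is perfect.
(Equivalently, a compound perfect fifth: a perfect fifth plus an octave.)

perfect twelfth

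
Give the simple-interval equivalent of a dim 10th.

Each octave removed subtracts seven from the number: 10 − 7 = 3.
That makes a diminished tenth a compound diminished third — an octave plus a diminished third.

diminished third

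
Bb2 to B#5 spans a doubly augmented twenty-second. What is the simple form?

Take out 2 octaves (14 from the number): 22 − 14 = 8.
Quality carries through unchanged, so the simple form is a doubly augmented octave.

AA8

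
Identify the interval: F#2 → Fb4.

F to F is the same letter name, plus 2 octaves — that makes it a fifteenth of some quality.
A perfect fifteenth would be 24 semitones; F#2 to Fb4 is 22, two semitones narrower, so the interval is doubly diminished.
(Equivalently, a compound doubly diminished octave: a doubly diminished octave plus an octave.)

doubly diminished fifteenth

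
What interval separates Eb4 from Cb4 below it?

Descending from Eb4 to Cb4 is the same interval as ascending Cb4 to Eb4.
C to E spans three letter names (C-D-E) — that makes it a third of some quality.
Cb4 to Eb4 is 4 semitones, matching the major third exactly, so the quality is major.

M3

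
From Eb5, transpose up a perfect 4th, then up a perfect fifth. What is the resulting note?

Eb6

A perfect fourth up from Eb5 is Ab5.
A perfect fifth up from Ab5 is Eb6.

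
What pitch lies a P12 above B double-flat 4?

Five letters up from B (plus an octave) reaches F.
A perfect twelfth spans 19 semitones, so from Bbb4 the target pitch is Fb6.

F flat 6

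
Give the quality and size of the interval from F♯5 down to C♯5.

perfect 4th

Descending from F#5 to C#5 is the same interval as ascending C#5 to F#5.
C to F spans four letter names (C-D-E-F), so the interval is some kind of fourth.
Counting semitones, C#5→F#5 is 5, which is the perfect fourth.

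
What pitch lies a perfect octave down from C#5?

An octave keeps the letter name C, an octave down from C.
A perfect octave is 12 semitones; 12 semitones down from C#5 gives C#4.

C#4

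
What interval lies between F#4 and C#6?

F to C spans five letter names (F-G-A-B-C), plus an octave, so the interval is some kind of twelfth.
F#4 to C#6 is 19 semitones, matching the perfect twelfth exactly, so the quality is perfect.
(Equivalently, a compound perfect fifth: a perfect fifth plus an octave.)

perfect twelfth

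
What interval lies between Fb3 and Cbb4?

diminished fifth

F to C spans five letter names (F-G-A-B-C) — that makes it a fifth of some quality.
The perfect fifth is 7 semitones; here we have 6, one semitone narrower: diminished.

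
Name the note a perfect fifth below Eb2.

Ab1

Five letter names down from E: A.
A perfect fifth spans 7 semitones, so from Eb2 the target pitch is Ab1.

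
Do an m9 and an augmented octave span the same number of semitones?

A minor ninth = 13 semitones = an augmented octave; enharmonically equal.

Yes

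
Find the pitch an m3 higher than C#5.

Counting three letter names up from C lands on E.
A minor third is 3 semitones; 3 semitones up from C#5 gives E5.

E5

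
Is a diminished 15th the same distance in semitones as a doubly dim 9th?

No

23 semitones (diminished fifteenth) vs 11 semitones (doubly diminished ninth): not equal.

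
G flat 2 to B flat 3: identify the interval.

G to B spans three letter names (G-A-B), plus an octave: a tenth.
The major tenth spans 16 semitones, and Gb2 to Bb3 is exactly 16 semitones — so this is a major tenth.
(Equivalently, a compound major third: a major third plus an octave.)

major tenth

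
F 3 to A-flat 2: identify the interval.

Descending from F3 to Ab2 is the same interval as ascending Ab2 to F3.
A to F spans six letter names (A-B-C-D-E-F): a sixth.
Ab2 to F3 is 9 semitones, matching the major sixth exactly, so the quality is major.

major sixth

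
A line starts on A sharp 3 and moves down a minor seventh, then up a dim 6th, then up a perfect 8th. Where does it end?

A minor seventh down from A#3 is B#2.
Up a diminished sixth from B#2: G3 (7 semitones up).
A perfect octave up from G3 is G4.

G 4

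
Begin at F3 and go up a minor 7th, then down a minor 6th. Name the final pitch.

A minor seventh up from F3 is Eb4.
A minor sixth down from Eb4 is G3.

G3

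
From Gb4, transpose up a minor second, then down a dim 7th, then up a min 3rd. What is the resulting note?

Db4

A minor second up from Gb4 is Abb4.
Down a diminished seventh from Abb4: Bb3 (9 semitones down).
Up a minor third from Bb3: Db4 (3 semitones up).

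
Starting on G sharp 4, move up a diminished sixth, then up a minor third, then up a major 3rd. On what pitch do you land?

A diminished sixth up from G#4 is Eb5.
Eb5 up a minor third → Gb5 (3 semitones).
Up a major third from Gb5: Bb5 (4 semitones up).

B flat 5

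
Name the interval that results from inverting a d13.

augmented third

First reduce the compound diminished thirteenth to its simple form, a diminished sixth.
Inverted interval numbers add to nine, so a sixth pairs with a third (6 + 3 = 9).
Quality inverts too: diminished becomes augmented. That makes the inversion an augmented third.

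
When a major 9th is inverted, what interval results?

minor seventh

First reduce the compound major ninth to its simple form, a major second.
Interval numbers invert to sum to nine: 2 + 7 = 9, so a second inverts to a seventh.
The quality also flips — major becomes minor — giving a minor seventh.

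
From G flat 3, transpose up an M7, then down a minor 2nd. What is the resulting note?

Up a major seventh from Gb3: F4 (11 semitones up).
A minor second down from F4 is E4.

E 4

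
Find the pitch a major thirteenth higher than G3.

The thirteenth's letter: G up six letter names plus an octave → E.
Moving 21 semitones up from G3 (the size of a major thirteenth) reaches E5.

E5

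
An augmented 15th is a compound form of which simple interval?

augmented 8th

Subtracting seven from the interval number removes an octave: 15 − 7 = 8.
So an augmented fifteenth is an octave plus an augmented octave. The quality is unchanged.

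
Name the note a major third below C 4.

A-flat 3

The third takes the letter from C down to A.
A major third is 4 semitones; 4 semitones down from C4 gives Ab3.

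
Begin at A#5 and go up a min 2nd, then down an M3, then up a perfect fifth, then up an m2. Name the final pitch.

Up a minor second from A#5: B5 (1 semitone up).
Down a major third from B5: G5 (4 semitones down).
G5 up a perfect fifth → D6 (7 semitones).
A minor second up from D6 is Eb6.

Eb6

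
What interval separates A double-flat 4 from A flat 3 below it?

diminished octave

Descending from Abb4 to Ab3 is the same interval as ascending Ab3 to Abb4.
A to A is the same letter name, plus an octave — that makes it an octave of some quality.
The perfect octave is 12 semitones; here we have 11, one semitone narrower: diminished.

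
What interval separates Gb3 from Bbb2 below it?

Descending from Gb3 to Bbb2 is the same interval as ascending Bbb2 to Gb3.
B to G spans six letter names (B-C-D-E-F-G): a sixth.
Counting semitones, Bbb2→Gb3 is 9, which is the major sixth.

M6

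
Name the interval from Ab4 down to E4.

Descending from Ab4 to E4 is the same interval as ascending E4 to Ab4.
E to A spans four letter names (E-F-G-A) — that makes it a fourth of some quality.
A perfect fourth would be 5 semitones; E4 to Ab4 is 4, one semitone narrower, so the interval is diminished.

d4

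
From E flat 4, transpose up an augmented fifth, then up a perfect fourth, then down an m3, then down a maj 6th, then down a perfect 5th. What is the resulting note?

A 3

Up an augmented fifth from Eb4: B4 (8 semitones up).
B4 up a perfect fourth → E5 (5 semitones).
E5 down a minor third → C#5 (3 semitones).
A major sixth down from C#5 is E4.
Down a perfect fifth from E4: A3 (7 semitones down).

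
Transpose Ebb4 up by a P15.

Ebb6

The letter stays E (same as the start), shifted two octaves up.
Moving 24 semitones up from Ebb4 (the size of a perfect fifteenth) reaches Ebb6.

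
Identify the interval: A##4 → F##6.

A to F spans six letter names (A-B-C-D-E-F), plus an octave: a thirteenth.
A##4 to F##6 is 20 semitones, a half step short of the major thirteenth (21), so this is minor.
(Equivalently, a compound minor sixth: a minor sixth plus an octave.)

minor 13th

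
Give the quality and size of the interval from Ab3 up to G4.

A to G spans seven letter names (A-B-C-D-E-F-G): a seventh.
Counting semitones, Ab3→G4 is 11, which is the major seventh.

major seventh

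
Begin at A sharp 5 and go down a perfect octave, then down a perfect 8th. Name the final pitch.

A perfect octave down from A#5 is A#4.
A perfect octave down from A#4 is A#3.

A sharp 3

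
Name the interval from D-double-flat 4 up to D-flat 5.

augmented 8th

D to D is the same letter name, plus an octave — that makes it an octave of some quality.
Dbb4 to Db5 spans 13 semitones — one semitone wider than the perfect octave (12) — giving an augmented octave.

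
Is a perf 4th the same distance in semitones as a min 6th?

No

A perfect fourth spans 5 semitones; a minor sixth spans 8 semitones. They differ by 3.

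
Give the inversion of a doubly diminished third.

The rule of nine gives the new number: 9 − 3 = 6, so a third becomes a sixth.
And doubly diminished becomes doubly augmented under inversion, so we get a doubly augmented sixth.

doubly augmented sixth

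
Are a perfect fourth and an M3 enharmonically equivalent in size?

No

A perfect fourth spans 5 semitones; a major third spans 4 semitones. They differ by 1.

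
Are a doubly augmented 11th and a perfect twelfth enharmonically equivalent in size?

Yes

A doubly augmented eleventh = 19 semitones = a perfect twelfth; enharmonically equal.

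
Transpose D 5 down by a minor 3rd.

B 4

The third takes the letter from D down to B.
Moving 3 semitones down from D5 (the size of a minor third) reaches B4.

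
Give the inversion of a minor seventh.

major second

Inverted interval numbers add to nine, so a seventh pairs with a second (7 + 2 = 9).
The quality also flips — minor becomes major — giving a major second.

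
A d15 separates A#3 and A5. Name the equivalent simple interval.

diminished octave

Each octave removed subtracts seven from the number: 15 − 7 = 8.
Quality carries through unchanged, so the simple form is a diminished octave.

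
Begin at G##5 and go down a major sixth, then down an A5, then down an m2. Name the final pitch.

D#4

Down a major sixth from G##5: B#4 (9 semitones down).
Down an augmented fifth from B#4: E4 (8 semitones down).
Down a minor second from E4: D#4 (1 semitone down).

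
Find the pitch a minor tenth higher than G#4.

B5

The tenth's letter: G up three letter names plus an octave → B.
A minor tenth is 15 semitones; 15 semitones up from G#4 gives B5.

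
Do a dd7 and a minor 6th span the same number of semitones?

Yes

Both span 8 semitones: a doubly diminished seventh and a minor sixth are the same chromatic distance.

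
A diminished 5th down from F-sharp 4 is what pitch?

B-sharp 3

Five letter names down from F: B.
A diminished fifth is 6 semitones; 6 semitones down from F#4 gives B#3.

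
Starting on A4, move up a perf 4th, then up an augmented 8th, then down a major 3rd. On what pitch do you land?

B5

A perfect fourth up from A4 is D5.
An augmented octave up from D5 is D#6.
D#6 down a major third → B5 (4 semitones).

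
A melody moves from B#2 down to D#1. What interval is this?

Descending from B#2 to D#1 is the same interval as ascending D#1 to B#2.
D to B spans six letter names (D-E-F-G-A-B), plus an octave: a thirteenth.
The major thirteenth spans 21 semitones, and D#1 to B#2 is exactly 21 semitones — so this is a major thirteenth.
(Equivalently, a compound major sixth: a major sixth plus an octave.)

major thirteenth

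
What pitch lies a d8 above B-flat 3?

An octave keeps the letter name B, an octave up from B.
A diminished octave is 11 semitones; 11 semitones up from Bb3 gives Bbb4.

B-double-flat 4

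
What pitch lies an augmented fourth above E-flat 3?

Counting four letter names up from E lands on A.
Moving 6 semitones up from Eb3 (the size of an augmented fourth) reaches A3.

A 3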